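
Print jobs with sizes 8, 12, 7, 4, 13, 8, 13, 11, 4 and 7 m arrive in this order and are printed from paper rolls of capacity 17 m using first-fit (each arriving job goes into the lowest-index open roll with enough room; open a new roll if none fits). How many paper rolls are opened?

6

  8 → roll 1 (new)  [load 8/17]
  12 → roll 2 (new)  [load 12/17]
  7 → roll 1  [load 15/17]
  4 → roll 2  [load 16/17]
  13 → roll 3 (new)  [load 13/17]
  8 → roll 4 (new)  [load 8/17]
  13 → roll 5 (new)  [load 13/17]
  11 → roll 6 (new)  [load 11/17]
  4 → roll 3  [load 17/17]
  7 → roll 4  [load 15/17]
6 paper rolls opened.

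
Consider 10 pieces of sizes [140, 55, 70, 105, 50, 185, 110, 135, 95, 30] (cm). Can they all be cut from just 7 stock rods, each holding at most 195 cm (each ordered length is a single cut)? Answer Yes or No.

A valid assignment using 6 stock rods:
  stock rod 1: 185 = 185
  stock rod 2: 140 + 55 = 195
  stock rod 3: 135 + 50 = 185
  stock rod 4: 110 + 70 = 180
  stock rod 5: 105 + 30 = 135
  stock rod 6: 95 = 95
That uses only 6 ≤ 7, so 7 stock rods are enough.

Yes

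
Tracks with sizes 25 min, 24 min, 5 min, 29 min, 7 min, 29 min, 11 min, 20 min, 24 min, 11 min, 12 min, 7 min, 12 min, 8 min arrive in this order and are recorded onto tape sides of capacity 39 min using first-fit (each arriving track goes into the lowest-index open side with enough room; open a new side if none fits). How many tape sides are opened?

  25 → side 1 (new)  [load 25/39]
  24 → side 2 (new)  [load 24/39]
  5 → side 1  [load 30/39]
  29 → side 3 (new)  [load 29/39]
  7 → side 1  [load 37/39]
  29 → side 4 (new)  [load 29/39]
  11 → side 2  [load 35/39]
  20 → side 5 (new)  [load 20/39]
  24 → side 6 (new)  [load 24/39]
  11 → side 5  [load 31/39]
  12 → side 6  [load 36/39]
  7 → side 3  [load 36/39]
  12 → side 7 (new)  [load 12/39]
  8 → side 4  [load 37/39]
7 tape sides opened.

7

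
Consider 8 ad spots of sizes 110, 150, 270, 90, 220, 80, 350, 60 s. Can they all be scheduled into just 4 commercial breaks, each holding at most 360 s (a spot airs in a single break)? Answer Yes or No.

A valid assignment using 4 commercial breaks:
  break 1: 350 = 350
  break 2: 270 + 90 = 360
  break 3: 220 + 110 = 330
  break 4: 150 + 80 + 60 = 290
Every load is within 360 s, so 4 commercial breaks suffice.

Yes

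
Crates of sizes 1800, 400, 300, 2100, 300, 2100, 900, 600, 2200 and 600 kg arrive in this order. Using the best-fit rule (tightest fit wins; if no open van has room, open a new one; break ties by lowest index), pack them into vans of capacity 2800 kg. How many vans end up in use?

  1800 → van 1 (new)  [load 1800/2800]
  400 → van 1  [load 2200/2800]
  300 → van 1  [load 2500/2800]
  2100 → van 2 (new)  [load 2100/2800]
  300 → van 1  [load 2800/2800]
  2100 → van 3 (new)  [load 2100/2800]
  900 → van 4 (new)  [load 900/2800]
  600 → van 2  [load 2700/2800]
  2200 → van 5 (new)  [load 2200/2800]
  600 → van 5  [load 2800/2800]
5 vans opened.

5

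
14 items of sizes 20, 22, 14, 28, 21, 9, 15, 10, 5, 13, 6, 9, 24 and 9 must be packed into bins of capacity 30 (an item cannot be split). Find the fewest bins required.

8

Total = 28 + 24 + 22 + 21 + 20 + 15 + 14 + 13 + 10 + 9 + 9 + 9 + 6 + 5 = 205.
Lower bound: ⌈205/30⌉ = 7 bins.
A packing using 8 bins:
  bin 1: 28 = 28
  bin 2: 24 + 6 = 30
  bin 3: 22 + 5 = 27
  bin 4: 21 + 9 = 30
  bin 5: 20 + 10 = 30
  bin 6: 15 + 14 = 29
  bin 7: 13 + 9 = 22
  bin 8: 9 = 9
No arrangement into 7 bins stays within capacity, so 8 is optimal.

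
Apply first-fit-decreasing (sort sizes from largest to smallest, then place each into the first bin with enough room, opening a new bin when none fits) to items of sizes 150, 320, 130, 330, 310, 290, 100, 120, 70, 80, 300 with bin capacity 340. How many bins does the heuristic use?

8

Sorted descending: 330, 320, 310, 300, 290, 150, 130, 120, 100, 80, 70.
  330 → bin 1 (new)  [load 330/340]
  320 → bin 2 (new)  [load 320/340]
  310 → bin 3 (new)  [load 310/340]
  300 → bin 4 (new)  [load 300/340]
  290 → bin 5 (new)  [load 290/340]
  150 → bin 6 (new)  [load 150/340]
  130 → bin 6  [load 280/340]
  120 → bin 7 (new)  [load 120/340]
  100 → bin 7  [load 220/340]
  80 → bin 7  [load 300/340]
  70 → bin 8 (new)  [load 70/340]
8 bins opened.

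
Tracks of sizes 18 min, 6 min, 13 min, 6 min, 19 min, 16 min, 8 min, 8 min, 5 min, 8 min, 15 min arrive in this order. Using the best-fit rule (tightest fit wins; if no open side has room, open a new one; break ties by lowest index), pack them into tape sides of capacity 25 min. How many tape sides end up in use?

6

  18 → side 1 (new)  [load 18/25]
  6 → side 1  [load 24/25]
  13 → side 2 (new)  [load 13/25]
  6 → side 2  [load 19/25]
  19 → side 3 (new)  [load 19/25]
  16 → side 4 (new)  [load 16/25]
  8 → side 4  [load 24/25]
  8 → side 5 (new)  [load 8/25]
  5 → side 2  [load 24/25]
  8 → side 5  [load 16/25]
  15 → side 6 (new)  [load 15/25]
6 tape sides opened.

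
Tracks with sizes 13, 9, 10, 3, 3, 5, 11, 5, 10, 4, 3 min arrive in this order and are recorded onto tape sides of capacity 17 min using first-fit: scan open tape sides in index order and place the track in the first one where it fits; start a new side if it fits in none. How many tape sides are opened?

  13 → side 1 (new)  [load 13/17]
  9 → side 2 (new)  [load 9/17]
  10 → side 3 (new)  [load 10/17]
  3 → side 1  [load 16/17]
  3 → side 2  [load 12/17]
  5 → side 2  [load 17/17]
  11 → side 4 (new)  [load 11/17]
  5 → side 3  [load 15/17]
  10 → side 5 (new)  [load 10/17]
  4 → side 4  [load 15/17]
  3 → side 5  [load 13/17]
5 tape sides opened.

5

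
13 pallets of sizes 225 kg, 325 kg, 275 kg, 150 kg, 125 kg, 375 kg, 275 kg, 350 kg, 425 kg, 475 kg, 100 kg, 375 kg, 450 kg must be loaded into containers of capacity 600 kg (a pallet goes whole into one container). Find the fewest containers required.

Total = 475 + 450 + 425 + 375 + 375 + 350 + 325 + 275 + 275 + 225 + 150 + 125 + 100 = 3925 kg.
Lower bound: ⌈3925/600⌉ = 7 containers.
A packing using 8 containers:
  container 1: 475 + 125 = 600
  container 2: 450 + 150 = 600
  container 3: 425 + 100 = 525
  container 4: 375 + 225 = 600
  container 5: 375 = 375
  container 6: 350 = 350
  container 7: 325 + 275 = 600
  container 8: 275 = 275
No arrangement into 7 containers stays within capacity, so 8 is optimal.

8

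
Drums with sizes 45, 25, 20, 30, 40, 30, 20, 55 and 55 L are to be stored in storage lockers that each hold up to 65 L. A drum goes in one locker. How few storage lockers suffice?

6

Total = 55 + 55 + 45 + 40 + 30 + 30 + 25 + 20 + 20 = 320 L.
Lower bound: ⌈320/65⌉ = 5 storage lockers.
A packing using 6 storage lockers:
  locker 1: 55 = 55
  locker 2: 55 = 55
  locker 3: 45 + 20 = 65
  locker 4: 40 + 25 = 65
  locker 5: 30 + 30 = 60
  locker 6: 20 = 20
No arrangement into 5 storage lockers stays within capacity, so 6 is optimal.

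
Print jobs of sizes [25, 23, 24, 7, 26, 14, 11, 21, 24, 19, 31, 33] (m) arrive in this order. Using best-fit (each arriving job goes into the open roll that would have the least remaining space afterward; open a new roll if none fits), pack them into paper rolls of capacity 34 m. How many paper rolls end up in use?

9

  25 → roll 1 (new)  [load 25/34]
  23 → roll 2 (new)  [load 23/34]
  24 → roll 3 (new)  [load 24/34]
  7 → roll 1  [load 32/34]
  26 → roll 4 (new)  [load 26/34]
  14 → roll 5 (new)  [load 14/34]
  11 → roll 2  [load 34/34]
  21 → roll 6 (new)  [load 21/34]
  24 → roll 7 (new)  [load 24/34]
  19 → roll 5  [load 33/34]
  31 → roll 8 (new)  [load 31/34]
  33 → roll 9 (new)  [load 33/34]
9 paper rolls opened.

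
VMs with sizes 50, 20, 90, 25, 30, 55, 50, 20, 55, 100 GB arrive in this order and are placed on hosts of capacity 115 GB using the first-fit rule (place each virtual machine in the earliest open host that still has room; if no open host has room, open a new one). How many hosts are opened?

  50 → host 1 (new)  [load 50/115]
  20 → host 1  [load 70/115]
  90 → host 2 (new)  [load 90/115]
  25 → host 1  [load 95/115]
  30 → host 3 (new)  [load 30/115]
  55 → host 3  [load 85/115]
  50 → host 4 (new)  [load 50/115]
  20 → host 1  [load 115/115]
  55 → host 4  [load 105/115]
  100 → host 5 (new)  [load 100/115]
5 hosts opened.

5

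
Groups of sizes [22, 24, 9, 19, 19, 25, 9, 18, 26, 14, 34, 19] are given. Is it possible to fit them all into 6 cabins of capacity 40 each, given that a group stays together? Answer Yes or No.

Total = 238; ⌈238/40⌉ = 6.
The bound of 6 does not rule out 6, but exhaustive search shows no assignment into 6 cabins of capacity 40 exists — the minimum is 7.

No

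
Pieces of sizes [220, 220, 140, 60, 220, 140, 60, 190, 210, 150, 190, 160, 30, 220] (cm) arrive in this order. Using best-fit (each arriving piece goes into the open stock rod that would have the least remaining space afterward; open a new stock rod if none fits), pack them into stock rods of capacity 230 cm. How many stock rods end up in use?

11

  220 → stock rod 1 (new)  [load 220/230]
  220 → stock rod 2 (new)  [load 220/230]
  140 → stock rod 3 (new)  [load 140/230]
  60 → stock rod 3  [load 200/230]
  220 → stock rod 4 (new)  [load 220/230]
  140 → stock rod 5 (new)  [load 140/230]
  60 → stock rod 5  [load 200/230]
  190 → stock rod 6 (new)  [load 190/230]
  210 → stock rod 7 (new)  [load 210/230]
  150 → stock rod 8 (new)  [load 150/230]
  190 → stock rod 9 (new)  [load 190/230]
  160 → stock rod 10 (new)  [load 160/230]
  30 → stock rod 3  [load 230/230]
  220 → stock rod 11 (new)  [load 220/230]
11 stock rods opened.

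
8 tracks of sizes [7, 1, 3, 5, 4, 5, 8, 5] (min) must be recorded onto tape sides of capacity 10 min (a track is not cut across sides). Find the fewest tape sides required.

4

Total = 8 + 7 + 5 + 5 + 5 + 4 + 3 + 1 = 38 min.
Lower bound: ⌈38/10⌉ = 4 tape sides.
A packing using 4 tape sides:
  side 1: 8 + 1 = 9
  side 2: 7 + 3 = 10
  side 3: 5 + 5 = 10
  side 4: 5 + 4 = 9
This matches the lower bound, so 4 is optimal.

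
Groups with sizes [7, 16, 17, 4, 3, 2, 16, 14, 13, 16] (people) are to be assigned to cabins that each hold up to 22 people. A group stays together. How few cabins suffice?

Total = 17 + 16 + 16 + 16 + 14 + 13 + 7 + 4 + 3 + 2 = 108 people.
Lower bound: ⌈108/22⌉ = 5 cabins.
Also, 6 groups each exceed 11 people, and no two of those can share a cabin, so at least 6 cabins are needed.
A packing using 6 cabins:
  cabin 1: 17 + 4 = 21
  cabin 2: 16 + 3 + 2 = 21
  cabin 3: 16 = 16
  cabin 4: 16 = 16
  cabin 5: 14 + 7 = 21
  cabin 6: 13 = 13
This matches the lower bound, so 6 is optimal.

6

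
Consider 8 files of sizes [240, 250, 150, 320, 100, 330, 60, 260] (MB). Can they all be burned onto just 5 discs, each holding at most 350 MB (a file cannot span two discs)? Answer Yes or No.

Total = 1710 MB; ⌈1710/350⌉ = 5.
The bound of 5 does not rule out 5, but exhaustive search shows no assignment into 5 discs of capacity 350 MB exists — the minimum is 6.

No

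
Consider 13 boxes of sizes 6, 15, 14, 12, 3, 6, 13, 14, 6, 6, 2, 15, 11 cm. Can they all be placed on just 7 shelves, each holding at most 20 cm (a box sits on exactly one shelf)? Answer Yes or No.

Yes

A valid assignment using 7 shelves:
  shelf 1: 15 + 3 + 2 = 20
  shelf 2: 15 = 15
  shelf 3: 14 + 6 = 20
  shelf 4: 14 + 6 = 20
  shelf 5: 13 + 6 = 19
  shelf 6: 12 + 6 = 18
  shelf 7: 11 = 11
Every load is within 20 cm, so 7 shelves suffice.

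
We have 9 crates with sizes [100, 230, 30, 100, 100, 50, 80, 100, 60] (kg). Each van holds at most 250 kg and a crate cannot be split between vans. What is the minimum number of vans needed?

4

Total = 230 + 100 + 100 + 100 + 100 + 80 + 60 + 50 + 30 = 850 kg.
Lower bound: ⌈850/250⌉ = 4 vans.
A packing using 4 vans:
  van 1: 230 = 230
  van 2: 100 + 100 + 50 = 250
  van 3: 100 + 100 + 30 = 230
  van 4: 80 + 60 = 140
This matches the lower bound, so 4 is optimal.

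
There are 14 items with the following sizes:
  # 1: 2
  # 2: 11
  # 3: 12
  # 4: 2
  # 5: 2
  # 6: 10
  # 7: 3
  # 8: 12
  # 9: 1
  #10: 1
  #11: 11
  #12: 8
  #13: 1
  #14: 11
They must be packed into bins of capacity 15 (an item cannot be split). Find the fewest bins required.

7

Total = 12 + 12 + 11 + 11 + 11 + 10 + 8 + 3 + 2 + 2 + 2 + 1 + 1 + 1 = 87.
Lower bound: ⌈87/15⌉ = 6 bins.
Also, 7 items each exceed 15/2, and no two of those can share a bin, so at least 7 bins are needed.
A packing using 7 bins:
  bin 1: 12 + 3 = 15
  bin 2: 12 + 2 + 1 = 15
  bin 3: 11 + 2 + 2 = 15
  bin 4: 11 + 1 + 1 = 13
  bin 5: 11 = 11
  bin 6: 10 = 10
  bin 7: 8 = 8
This matches the lower bound, so 7 is optimal.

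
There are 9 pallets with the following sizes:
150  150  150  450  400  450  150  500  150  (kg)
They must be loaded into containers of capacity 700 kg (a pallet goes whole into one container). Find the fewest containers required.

4

Total = 500 + 450 + 450 + 400 + 150 + 150 + 150 + 150 + 150 = 2550 kg.
Lower bound: ⌈2550/700⌉ = 4 containers.
A packing using 4 containers:
  container 1: 500 + 150 = 650
  container 2: 450 + 150 = 600
  container 3: 450 + 150 = 600
  container 4: 400 + 150 + 150 = 700
This matches the lower bound, so 4 is optimal.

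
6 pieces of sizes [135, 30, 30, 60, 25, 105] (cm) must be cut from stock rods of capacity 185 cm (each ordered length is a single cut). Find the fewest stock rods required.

Total = 135 + 105 + 60 + 30 + 30 + 25 = 385 cm.
Lower bound: ⌈385/185⌉ = 3 stock rods.
A packing using 3 stock rods:
  stock rod 1: 135 + 30 = 165
  stock rod 2: 105 + 60 = 165
  stock rod 3: 30 + 25 = 55
This matches the lower bound, so 3 is optimal.

3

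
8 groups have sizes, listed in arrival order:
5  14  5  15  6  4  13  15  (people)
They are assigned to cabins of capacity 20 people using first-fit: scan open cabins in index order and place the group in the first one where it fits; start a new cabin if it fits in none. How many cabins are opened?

5

  5 → cabin 1 (new)  [load 5/20]
  14 → cabin 1  [load 19/20]
  5 → cabin 2 (new)  [load 5/20]
  15 → cabin 2  [load 20/20]
  6 → cabin 3 (new)  [load 6/20]
  4 → cabin 3  [load 10/20]
  13 → cabin 4 (new)  [load 13/20]
  15 → cabin 5 (new)  [load 15/20]
5 cabins opened.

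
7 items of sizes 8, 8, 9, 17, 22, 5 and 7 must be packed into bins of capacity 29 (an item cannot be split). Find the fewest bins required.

Total = 22 + 17 + 9 + 8 + 8 + 7 + 5 = 76.
Lower bound: ⌈76/29⌉ = 3 bins.
A packing using 3 bins:
  bin 1: 22 + 7 = 29
  bin 2: 17 + 9 = 26
  bin 3: 8 + 8 + 5 = 21
This matches the lower bound, so 3 is optimal.

3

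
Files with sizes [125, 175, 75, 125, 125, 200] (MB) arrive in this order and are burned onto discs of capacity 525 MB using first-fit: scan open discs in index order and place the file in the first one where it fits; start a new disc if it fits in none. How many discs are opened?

2

  125 → disc 1 (new)  [load 125/525]
  175 → disc 1  [load 300/525]
  75 → disc 1  [load 375/525]
  125 → disc 1  [load 500/525]
  125 → disc 2 (new)  [load 125/525]
  200 → disc 2  [load 325/525]
2 discs opened.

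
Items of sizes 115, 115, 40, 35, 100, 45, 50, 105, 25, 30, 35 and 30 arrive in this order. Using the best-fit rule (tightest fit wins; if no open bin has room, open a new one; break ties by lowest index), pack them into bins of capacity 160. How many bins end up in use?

5

  115 → bin 1 (new)  [load 115/160]
  115 → bin 2 (new)  [load 115/160]
  40 → bin 1  [load 155/160]
  35 → bin 2  [load 150/160]
  100 → bin 3 (new)  [load 100/160]
  45 → bin 3  [load 145/160]
  50 → bin 4 (new)  [load 50/160]
  105 → bin 4  [load 155/160]
  25 → bin 5 (new)  [load 25/160]
  30 → bin 5  [load 55/160]
  35 → bin 5  [load 90/160]
  30 → bin 5  [load 120/160]
5 bins opened.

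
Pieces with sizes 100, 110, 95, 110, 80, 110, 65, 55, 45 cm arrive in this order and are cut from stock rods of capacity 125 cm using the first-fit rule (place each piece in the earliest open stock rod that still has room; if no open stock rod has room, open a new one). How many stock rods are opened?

7

  100 → stock rod 1 (new)  [load 100/125]
  110 → stock rod 2 (new)  [load 110/125]
  95 → stock rod 3 (new)  [load 95/125]
  110 → stock rod 4 (new)  [load 110/125]
  80 → stock rod 5 (new)  [load 80/125]
  110 → stock rod 6 (new)  [load 110/125]
  65 → stock rod 7 (new)  [load 65/125]
  55 → stock rod 7  [load 120/125]
  45 → stock rod 5  [load 125/125]
7 stock rods opened.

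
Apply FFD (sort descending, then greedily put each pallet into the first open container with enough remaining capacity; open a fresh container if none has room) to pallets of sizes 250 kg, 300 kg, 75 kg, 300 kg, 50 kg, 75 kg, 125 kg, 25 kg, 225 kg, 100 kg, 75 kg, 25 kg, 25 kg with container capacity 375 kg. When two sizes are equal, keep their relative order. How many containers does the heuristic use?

5

Sorted descending: 300, 300, 250, 225, 125, 100, 75, 75, 75, 50, 25, 25, 25.
  300 → container 1 (new)  [load 300/375]
  300 → container 2 (new)  [load 300/375]
  250 → container 3 (new)  [load 250/375]
  225 → container 4 (new)  [load 225/375]
  125 → container 3  [load 375/375]
  100 → container 4  [load 325/375]
  75 → container 1  [load 375/375]
  75 → container 2  [load 375/375]
  75 → container 5 (new)  [load 75/375]
  50 → container 4  [load 375/375]
  25 → container 5  [load 100/375]
  25 → container 5  [load 125/375]
  25 → container 5  [load 150/375]
5 containers opened.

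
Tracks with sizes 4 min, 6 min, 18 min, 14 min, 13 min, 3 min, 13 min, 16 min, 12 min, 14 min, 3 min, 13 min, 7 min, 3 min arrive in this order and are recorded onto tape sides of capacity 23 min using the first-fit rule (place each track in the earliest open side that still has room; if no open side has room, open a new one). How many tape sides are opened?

  4 → side 1 (new)  [load 4/23]
  6 → side 1  [load 10/23]
  18 → side 2 (new)  [load 18/23]
  14 → side 3 (new)  [load 14/23]
  13 → side 1  [load 23/23]
  3 → side 2  [load 21/23]
  13 → side 4 (new)  [load 13/23]
  16 → side 5 (new)  [load 16/23]
  12 → side 6 (new)  [load 12/23]
  14 → side 7 (new)  [load 14/23]
  3 → side 3  [load 17/23]
  13 → side 8 (new)  [load 13/23]
  7 → side 4  [load 20/23]
  3 → side 3  [load 20/23]
8 tape sides opened.

8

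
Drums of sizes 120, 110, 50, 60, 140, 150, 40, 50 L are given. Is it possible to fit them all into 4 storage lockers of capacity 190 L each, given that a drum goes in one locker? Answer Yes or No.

Yes

A valid assignment using 4 storage lockers:
  locker 1: 150 + 40 = 190
  locker 2: 140 + 50 = 190
  locker 3: 120 + 60 = 180
  locker 4: 110 + 50 = 160
Every load is within 190 L, so 4 storage lockers suffice.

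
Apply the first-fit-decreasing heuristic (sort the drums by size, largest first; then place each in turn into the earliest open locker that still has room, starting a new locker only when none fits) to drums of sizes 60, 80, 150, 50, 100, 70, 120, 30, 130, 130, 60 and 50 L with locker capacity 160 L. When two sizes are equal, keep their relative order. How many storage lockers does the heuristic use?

Sorted descending: 150, 130, 130, 120, 100, 80, 70, 60, 60, 50, 50, 30.
  150 → locker 1 (new)  [load 150/160]
  130 → locker 2 (new)  [load 130/160]
  130 → locker 3 (new)  [load 130/160]
  120 → locker 4 (new)  [load 120/160]
  100 → locker 5 (new)  [load 100/160]
  80 → locker 6 (new)  [load 80/160]
  70 → locker 6  [load 150/160]
  60 → locker 5  [load 160/160]
  60 → locker 7 (new)  [load 60/160]
  50 → locker 7  [load 110/160]
  50 → locker 7  [load 160/160]
  30 → locker 2  [load 160/160]
7 storage lockers opened.

7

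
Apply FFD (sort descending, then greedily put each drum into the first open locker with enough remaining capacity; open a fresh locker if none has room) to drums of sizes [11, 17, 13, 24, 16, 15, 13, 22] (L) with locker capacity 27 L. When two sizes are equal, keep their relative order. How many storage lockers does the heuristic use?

Sorted descending: 24, 22, 17, 16, 15, 13, 13, 11.
  24 → locker 1 (new)  [load 24/27]
  22 → locker 2 (new)  [load 22/27]
  17 → locker 3 (new)  [load 17/27]
  16 → locker 4 (new)  [load 16/27]
  15 → locker 5 (new)  [load 15/27]
  13 → locker 6 (new)  [load 13/27]
  13 → locker 6  [load 26/27]
  11 → locker 4  [load 27/27]
6 storage lockers opened.

6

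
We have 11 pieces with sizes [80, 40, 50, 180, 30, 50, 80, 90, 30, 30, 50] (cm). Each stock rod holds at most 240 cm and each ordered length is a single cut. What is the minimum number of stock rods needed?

Total = 180 + 90 + 80 + 80 + 50 + 50 + 50 + 40 + 30 + 30 + 30 = 710 cm.
Lower bound: ⌈710/240⌉ = 3 stock rods.
A packing using 3 stock rods:
  stock rod 1: 180 + 50 = 230
  stock rod 2: 90 + 80 + 40 + 30 = 240
  stock rod 3: 80 + 50 + 50 + 30 + 30 = 240
This matches the lower bound, so 3 is optimal.

3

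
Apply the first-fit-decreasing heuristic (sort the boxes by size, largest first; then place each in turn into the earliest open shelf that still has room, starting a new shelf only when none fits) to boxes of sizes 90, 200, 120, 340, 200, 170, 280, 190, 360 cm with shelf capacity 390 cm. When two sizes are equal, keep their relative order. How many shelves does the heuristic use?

6

Sorted descending: 360, 340, 280, 200, 200, 190, 170, 120, 90.
  360 → shelf 1 (new)  [load 360/390]
  340 → shelf 2 (new)  [load 340/390]
  280 → shelf 3 (new)  [load 280/390]
  200 → shelf 4 (new)  [load 200/390]
  200 → shelf 5 (new)  [load 200/390]
  190 → shelf 4  [load 390/390]
  170 → shelf 5  [load 370/390]
  120 → shelf 6 (new)  [load 120/390]
  90 → shelf 3  [load 370/390]
6 shelves opened.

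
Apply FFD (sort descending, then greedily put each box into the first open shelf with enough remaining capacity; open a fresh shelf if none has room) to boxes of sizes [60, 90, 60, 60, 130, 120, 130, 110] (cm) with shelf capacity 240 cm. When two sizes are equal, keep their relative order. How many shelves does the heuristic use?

Sorted descending: 130, 130, 120, 110, 90, 60, 60, 60.
  130 → shelf 1 (new)  [load 130/240]
  130 → shelf 2 (new)  [load 130/240]
  120 → shelf 3 (new)  [load 120/240]
  110 → shelf 1  [load 240/240]
  90 → shelf 2  [load 220/240]
  60 → shelf 3  [load 180/240]
  60 → shelf 3  [load 240/240]
  60 → shelf 4 (new)  [load 60/240]
4 shelves opened.

4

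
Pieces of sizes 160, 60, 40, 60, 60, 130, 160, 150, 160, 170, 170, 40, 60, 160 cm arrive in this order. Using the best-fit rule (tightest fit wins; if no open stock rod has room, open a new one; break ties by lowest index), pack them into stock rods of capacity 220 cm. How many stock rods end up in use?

  160 → stock rod 1 (new)  [load 160/220]
  60 → stock rod 1  [load 220/220]
  40 → stock rod 2 (new)  [load 40/220]
  60 → stock rod 2  [load 100/220]
  60 → stock rod 2  [load 160/220]
  130 → stock rod 3 (new)  [load 130/220]
  160 → stock rod 4 (new)  [load 160/220]
  150 → stock rod 5 (new)  [load 150/220]
  160 → stock rod 6 (new)  [load 160/220]
  170 → stock rod 7 (new)  [load 170/220]
  170 → stock rod 8 (new)  [load 170/220]
  40 → stock rod 7  [load 210/220]
  60 → stock rod 2  [load 220/220]
  160 → stock rod 9 (new)  [load 160/220]
9 stock rods opened.

9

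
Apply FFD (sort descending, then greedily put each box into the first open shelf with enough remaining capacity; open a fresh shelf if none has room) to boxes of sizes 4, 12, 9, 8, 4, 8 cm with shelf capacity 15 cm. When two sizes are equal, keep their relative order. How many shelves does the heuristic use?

4

Sorted descending: 12, 9, 8, 8, 4, 4.
  12 → shelf 1 (new)  [load 12/15]
  9 → shelf 2 (new)  [load 9/15]
  8 → shelf 3 (new)  [load 8/15]
  8 → shelf 4 (new)  [load 8/15]
  4 → shelf 2  [load 13/15]
  4 → shelf 3  [load 12/15]
4 shelves opened.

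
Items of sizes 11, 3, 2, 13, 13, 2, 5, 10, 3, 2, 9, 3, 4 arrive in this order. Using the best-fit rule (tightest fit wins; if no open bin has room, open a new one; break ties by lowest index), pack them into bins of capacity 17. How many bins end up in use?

  11 → bin 1 (new)  [load 11/17]
  3 → bin 1  [load 14/17]
  2 → bin 1  [load 16/17]
  13 → bin 2 (new)  [load 13/17]
  13 → bin 3 (new)  [load 13/17]
  2 → bin 2  [load 15/17]
  5 → bin 4 (new)  [load 5/17]
  10 → bin 4  [load 15/17]
  3 → bin 3  [load 16/17]
  2 → bin 2  [load 17/17]
  9 → bin 5 (new)  [load 9/17]
  3 → bin 5  [load 12/17]
  4 → bin 5  [load 16/17]
5 bins opened.

5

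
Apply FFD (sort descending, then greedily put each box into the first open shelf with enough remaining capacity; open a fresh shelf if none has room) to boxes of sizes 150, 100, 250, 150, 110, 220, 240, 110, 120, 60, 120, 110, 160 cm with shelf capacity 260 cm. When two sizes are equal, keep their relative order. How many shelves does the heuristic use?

8

Sorted descending: 250, 240, 220, 160, 150, 150, 120, 120, 110, 110, 110, 100, 60.
  250 → shelf 1 (new)  [load 250/260]
  240 → shelf 2 (new)  [load 240/260]
  220 → shelf 3 (new)  [load 220/260]
  160 → shelf 4 (new)  [load 160/260]
  150 → shelf 5 (new)  [load 150/260]
  150 → shelf 6 (new)  [load 150/260]
  120 → shelf 7 (new)  [load 120/260]
  120 → shelf 7  [load 240/260]
  110 → shelf 5  [load 260/260]
  110 → shelf 6  [load 260/260]
  110 → shelf 8 (new)  [load 110/260]
  100 → shelf 4  [load 260/260]
  60 → shelf 8  [load 170/260]
8 shelves opened.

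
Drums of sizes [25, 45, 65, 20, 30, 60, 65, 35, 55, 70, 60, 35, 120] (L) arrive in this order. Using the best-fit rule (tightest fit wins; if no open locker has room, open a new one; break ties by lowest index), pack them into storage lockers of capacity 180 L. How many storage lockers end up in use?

  25 → locker 1 (new)  [load 25/180]
  45 → locker 1  [load 70/180]
  65 → locker 1  [load 135/180]
  20 → locker 1  [load 155/180]
  30 → locker 2 (new)  [load 30/180]
  60 → locker 2  [load 90/180]
  65 → locker 2  [load 155/180]
  35 → locker 3 (new)  [load 35/180]
  55 → locker 3  [load 90/180]
  70 → locker 3  [load 160/180]
  60 → locker 4 (new)  [load 60/180]
  35 → locker 4  [load 95/180]
  120 → locker 5 (new)  [load 120/180]
5 storage lockers opened.

5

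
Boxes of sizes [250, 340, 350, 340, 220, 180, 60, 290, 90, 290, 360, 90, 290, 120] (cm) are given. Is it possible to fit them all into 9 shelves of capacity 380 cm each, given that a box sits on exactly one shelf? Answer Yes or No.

No

Total = 3270 cm; ⌈3270/380⌉ = 9.
The bound of 9 does not rule out 9, but exhaustive search shows no assignment into 9 shelves of capacity 380 cm exists — the minimum is 10.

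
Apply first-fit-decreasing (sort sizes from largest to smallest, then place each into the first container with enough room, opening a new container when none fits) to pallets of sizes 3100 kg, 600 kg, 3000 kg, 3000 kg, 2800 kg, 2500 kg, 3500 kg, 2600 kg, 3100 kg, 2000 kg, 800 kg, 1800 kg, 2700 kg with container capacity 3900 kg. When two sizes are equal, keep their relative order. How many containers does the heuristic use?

10

Sorted descending: 3500, 3100, 3100, 3000, 3000, 2800, 2700, 2600, 2500, 2000, 1800, 800, 600.
  3500 → container 1 (new)  [load 3500/3900]
  3100 → container 2 (new)  [load 3100/3900]
  3100 → container 3 (new)  [load 3100/3900]
  3000 → container 4 (new)  [load 3000/3900]
  3000 → container 5 (new)  [load 3000/3900]
  2800 → container 6 (new)  [load 2800/3900]
  2700 → container 7 (new)  [load 2700/3900]
  2600 → container 8 (new)  [load 2600/3900]
  2500 → container 9 (new)  [load 2500/3900]
  2000 → container 10 (new)  [load 2000/3900]
  1800 → container 10  [load 3800/3900]
  800 → container 2  [load 3900/3900]
  600 → container 3  [load 3700/3900]
10 containers opened.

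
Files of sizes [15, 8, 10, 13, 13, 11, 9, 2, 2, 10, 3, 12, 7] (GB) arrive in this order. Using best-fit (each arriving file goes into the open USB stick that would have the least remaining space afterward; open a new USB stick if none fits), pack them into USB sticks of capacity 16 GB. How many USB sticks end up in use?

  15 → USB stick 1 (new)  [load 15/16]
  8 → USB stick 2 (new)  [load 8/16]
  10 → USB stick 3 (new)  [load 10/16]
  13 → USB stick 4 (new)  [load 13/16]
  13 → USB stick 5 (new)  [load 13/16]
  11 → USB stick 6 (new)  [load 11/16]
  9 → USB stick 7 (new)  [load 9/16]
  2 → USB stick 4  [load 15/16]
  2 → USB stick 5  [load 15/16]
  10 → USB stick 8 (new)  [load 10/16]
  3 → USB stick 6  [load 14/16]
  12 → USB stick 9 (new)  [load 12/16]
  7 → USB stick 7  [load 16/16]
9 USB sticks opened.

9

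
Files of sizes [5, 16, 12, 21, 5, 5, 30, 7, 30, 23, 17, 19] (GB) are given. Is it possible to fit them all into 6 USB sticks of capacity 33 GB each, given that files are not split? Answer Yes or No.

A valid assignment using 6 USB sticks:
  USB stick 1: 30 = 30
  USB stick 2: 30 = 30
  USB stick 3: 23 + 5 + 5 = 33
  USB stick 4: 21 + 12 = 33
  USB stick 5: 19 + 7 + 5 = 31
  USB stick 6: 17 + 16 = 33
Every load is within 33 GB, so 6 USB sticks suffice.

Yes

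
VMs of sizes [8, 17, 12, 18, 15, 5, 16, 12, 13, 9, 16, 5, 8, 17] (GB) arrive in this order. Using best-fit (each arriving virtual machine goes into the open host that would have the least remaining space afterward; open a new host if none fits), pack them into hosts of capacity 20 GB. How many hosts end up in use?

  8 → host 1 (new)  [load 8/20]
  17 → host 2 (new)  [load 17/20]
  12 → host 1  [load 20/20]
  18 → host 3 (new)  [load 18/20]
  15 → host 4 (new)  [load 15/20]
  5 → host 4  [load 20/20]
  16 → host 5 (new)  [load 16/20]
  12 → host 6 (new)  [load 12/20]
  13 → host 7 (new)  [load 13/20]
  9 → host 8 (new)  [load 9/20]
  16 → host 9 (new)  [load 16/20]
  5 → host 7  [load 18/20]
  8 → host 6  [load 20/20]
  17 → host 10 (new)  [load 17/20]
10 hosts opened.

10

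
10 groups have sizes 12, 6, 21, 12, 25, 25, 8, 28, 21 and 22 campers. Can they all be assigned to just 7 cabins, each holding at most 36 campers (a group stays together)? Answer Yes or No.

Yes

A valid assignment using 6 cabins:
  cabin 1: 28 + 8 = 36
  cabin 2: 25 + 6 = 31
  cabin 3: 25 = 25
  cabin 4: 22 + 12 = 34
  cabin 5: 21 + 12 = 33
  cabin 6: 21 = 21
That uses only 6 ≤ 7, so 7 cabins are enough.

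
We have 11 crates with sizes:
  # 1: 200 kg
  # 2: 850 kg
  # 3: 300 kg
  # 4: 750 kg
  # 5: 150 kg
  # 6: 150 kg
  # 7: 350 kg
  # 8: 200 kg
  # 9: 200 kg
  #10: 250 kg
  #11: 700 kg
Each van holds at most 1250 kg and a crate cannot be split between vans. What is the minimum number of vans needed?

4

Total = 850 + 750 + 700 + 350 + 300 + 250 + 200 + 200 + 200 + 150 + 150 = 4100 kg.
Lower bound: ⌈4100/1250⌉ = 4 vans.
A packing using 4 vans:
  van 1: 850 + 350 = 1200
  van 2: 750 + 300 + 200 = 1250
  van 3: 700 + 250 + 200 = 1150
  van 4: 200 + 150 + 150 = 500
This matches the lower bound, so 4 is optimal.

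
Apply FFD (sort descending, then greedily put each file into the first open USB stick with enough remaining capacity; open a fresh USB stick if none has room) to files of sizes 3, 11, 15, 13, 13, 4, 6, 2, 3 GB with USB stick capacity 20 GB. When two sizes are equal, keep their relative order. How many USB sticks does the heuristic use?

Sorted descending: 15, 13, 13, 11, 6, 4, 3, 3, 2.
  15 → USB stick 1 (new)  [load 15/20]
  13 → USB stick 2 (new)  [load 13/20]
  13 → USB stick 3 (new)  [load 13/20]
  11 → USB stick 4 (new)  [load 11/20]
  6 → USB stick 2  [load 19/20]
  4 → USB stick 1  [load 19/20]
  3 → USB stick 3  [load 16/20]
  3 → USB stick 3  [load 19/20]
  2 → USB stick 4  [load 13/20]
4 USB sticks opened.

4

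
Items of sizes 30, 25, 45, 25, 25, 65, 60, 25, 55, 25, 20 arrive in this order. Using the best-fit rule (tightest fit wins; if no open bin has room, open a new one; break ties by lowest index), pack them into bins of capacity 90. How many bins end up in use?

  30 → bin 1 (new)  [load 30/90]
  25 → bin 1  [load 55/90]
  45 → bin 2 (new)  [load 45/90]
  25 → bin 1  [load 80/90]
  25 → bin 2  [load 70/90]
  65 → bin 3 (new)  [load 65/90]
  60 → bin 4 (new)  [load 60/90]
  25 → bin 3  [load 90/90]
  55 → bin 5 (new)  [load 55/90]
  25 → bin 4  [load 85/90]
  20 → bin 2  [load 90/90]
5 bins opened.

5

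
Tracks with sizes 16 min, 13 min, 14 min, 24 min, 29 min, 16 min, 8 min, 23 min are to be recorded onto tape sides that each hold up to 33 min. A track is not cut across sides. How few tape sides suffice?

Total = 29 + 24 + 23 + 16 + 16 + 14 + 13 + 8 = 143 min.
Lower bound: ⌈143/33⌉ = 5 tape sides.
A packing using 5 tape sides:
  side 1: 29 = 29
  side 2: 24 + 8 = 32
  side 3: 23 = 23
  side 4: 16 + 16 = 32
  side 5: 14 + 13 = 27
This matches the lower bound, so 5 is optimal.

5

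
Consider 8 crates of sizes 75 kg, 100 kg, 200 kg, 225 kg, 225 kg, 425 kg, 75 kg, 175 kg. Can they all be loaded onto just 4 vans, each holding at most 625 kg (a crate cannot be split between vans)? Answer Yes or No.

Yes

A valid assignment using 3 vans:
  van 1: 425 + 200 = 625
  van 2: 225 + 225 + 175 = 625
  van 3: 100 + 75 + 75 = 250
That uses only 3 ≤ 4, so 4 vans are enough.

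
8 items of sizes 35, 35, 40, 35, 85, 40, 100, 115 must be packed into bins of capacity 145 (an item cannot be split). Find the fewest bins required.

Total = 115 + 100 + 85 + 40 + 40 + 35 + 35 + 35 = 485.
Lower bound: ⌈485/145⌉ = 4 bins.
A packing using 4 bins:
  bin 1: 115 = 115
  bin 2: 100 + 40 = 140
  bin 3: 85 + 40 = 125
  bin 4: 35 + 35 + 35 = 105
This matches the lower bound, so 4 is optimal.

4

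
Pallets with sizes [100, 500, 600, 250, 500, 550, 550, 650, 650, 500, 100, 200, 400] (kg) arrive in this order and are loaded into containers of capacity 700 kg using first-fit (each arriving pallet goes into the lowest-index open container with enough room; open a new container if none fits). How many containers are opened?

  100 → container 1 (new)  [load 100/700]
  500 → container 1  [load 600/700]
  600 → container 2 (new)  [load 600/700]
  250 → container 3 (new)  [load 250/700]
  500 → container 4 (new)  [load 500/700]
  550 → container 5 (new)  [load 550/700]
  550 → container 6 (new)  [load 550/700]
  650 → container 7 (new)  [load 650/700]
  650 → container 8 (new)  [load 650/700]
  500 → container 9 (new)  [load 500/700]
  100 → container 1  [load 700/700]
  200 → container 3  [load 450/700]
  400 → container 10 (new)  [load 400/700]
10 containers opened.

10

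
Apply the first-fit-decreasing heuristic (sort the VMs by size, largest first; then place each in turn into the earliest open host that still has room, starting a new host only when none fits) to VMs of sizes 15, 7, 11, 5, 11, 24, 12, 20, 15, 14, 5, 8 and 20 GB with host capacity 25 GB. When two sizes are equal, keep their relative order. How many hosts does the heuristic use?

7

Sorted descending: 24, 20, 20, 15, 15, 14, 12, 11, 11, 8, 7, 5, 5.
  24 → host 1 (new)  [load 24/25]
  20 → host 2 (new)  [load 20/25]
  20 → host 3 (new)  [load 20/25]
  15 → host 4 (new)  [load 15/25]
  15 → host 5 (new)  [load 15/25]
  14 → host 6 (new)  [load 14/25]
  12 → host 7 (new)  [load 12/25]
  11 → host 6  [load 25/25]
  11 → host 7  [load 23/25]
  8 → host 4  [load 23/25]
  7 → host 5  [load 22/25]
  5 → host 2  [load 25/25]
  5 → host 3  [load 25/25]
7 hosts opened.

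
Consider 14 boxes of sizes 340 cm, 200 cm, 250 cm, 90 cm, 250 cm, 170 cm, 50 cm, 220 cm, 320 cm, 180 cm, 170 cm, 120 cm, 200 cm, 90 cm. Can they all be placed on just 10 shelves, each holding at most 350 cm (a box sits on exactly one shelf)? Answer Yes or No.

Yes

A valid assignment using 9 shelves:
  shelf 1: 340 = 340
  shelf 2: 320 = 320
  shelf 3: 250 + 90 = 340
  shelf 4: 250 + 90 = 340
  shelf 5: 220 + 120 = 340
  shelf 6: 200 + 50 = 250
  shelf 7: 200 = 200
  shelf 8: 180 + 170 = 350
  shelf 9: 170 = 170
That uses only 9 ≤ 10, so 10 shelves are enough.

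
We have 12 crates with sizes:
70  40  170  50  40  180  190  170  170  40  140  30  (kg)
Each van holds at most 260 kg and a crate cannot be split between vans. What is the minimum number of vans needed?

6

Total = 190 + 180 + 170 + 170 + 170 + 140 + 70 + 50 + 40 + 40 + 40 + 30 = 1290 kg.
Lower bound: ⌈1290/260⌉ = 5 vans.
Also, 6 crates each exceed 130 kg, and no two of those can share a van, so at least 6 vans are needed.
A packing using 6 vans:
  van 1: 190 + 70 = 260
  van 2: 180 + 50 + 30 = 260
  van 3: 170 + 40 + 40 = 250
  van 4: 170 + 40 = 210
  van 5: 170 = 170
  van 6: 140 = 140
This matches the lower bound, so 6 is optimal.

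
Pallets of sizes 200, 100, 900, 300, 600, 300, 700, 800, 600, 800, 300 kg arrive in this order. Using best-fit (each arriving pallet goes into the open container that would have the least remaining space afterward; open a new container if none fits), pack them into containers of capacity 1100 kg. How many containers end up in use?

7

  200 → container 1 (new)  [load 200/1100]
  100 → container 1  [load 300/1100]
  900 → container 2 (new)  [load 900/1100]
  300 → container 1  [load 600/1100]
  600 → container 3 (new)  [load 600/1100]
  300 → container 1  [load 900/1100]
  700 → container 4 (new)  [load 700/1100]
  800 → container 5 (new)  [load 800/1100]
  600 → container 6 (new)  [load 600/1100]
  800 → container 7 (new)  [load 800/1100]
  300 → container 5  [load 1100/1100]
7 containers opened.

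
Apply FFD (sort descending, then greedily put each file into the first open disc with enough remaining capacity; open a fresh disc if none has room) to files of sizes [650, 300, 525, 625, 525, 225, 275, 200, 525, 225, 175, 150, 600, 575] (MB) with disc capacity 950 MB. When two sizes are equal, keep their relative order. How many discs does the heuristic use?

Sorted descending: 650, 625, 600, 575, 525, 525, 525, 300, 275, 225, 225, 200, 175, 150.
  650 → disc 1 (new)  [load 650/950]
  625 → disc 2 (new)  [load 625/950]
  600 → disc 3 (new)  [load 600/950]
  575 → disc 4 (new)  [load 575/950]
  525 → disc 5 (new)  [load 525/950]
  525 → disc 6 (new)  [load 525/950]
  525 → disc 7 (new)  [load 525/950]
  300 → disc 1  [load 950/950]
  275 → disc 2  [load 900/950]
  225 → disc 3  [load 825/950]
  225 → disc 4  [load 800/950]
  200 → disc 5  [load 725/950]
  175 → disc 5  [load 900/950]
  150 → disc 4  [load 950/950]
7 discs opened.

7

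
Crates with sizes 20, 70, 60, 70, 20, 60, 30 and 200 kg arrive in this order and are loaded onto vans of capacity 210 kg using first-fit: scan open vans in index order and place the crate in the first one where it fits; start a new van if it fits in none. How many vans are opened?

3

  20 → van 1 (new)  [load 20/210]
  70 → van 1  [load 90/210]
  60 → van 1  [load 150/210]
  70 → van 2 (new)  [load 70/210]
  20 → van 1  [load 170/210]
  60 → van 2  [load 130/210]
  30 → van 1  [load 200/210]
  200 → van 3 (new)  [load 200/210]
3 vans opened.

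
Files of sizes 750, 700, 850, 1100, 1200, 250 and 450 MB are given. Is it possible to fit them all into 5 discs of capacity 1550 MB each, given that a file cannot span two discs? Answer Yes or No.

Yes

A valid assignment using 4 discs:
  disc 1: 1200 + 250 = 1450
  disc 2: 1100 + 450 = 1550
  disc 3: 850 + 700 = 1550
  disc 4: 750 = 750
That uses only 4 ≤ 5, so 5 discs are enough.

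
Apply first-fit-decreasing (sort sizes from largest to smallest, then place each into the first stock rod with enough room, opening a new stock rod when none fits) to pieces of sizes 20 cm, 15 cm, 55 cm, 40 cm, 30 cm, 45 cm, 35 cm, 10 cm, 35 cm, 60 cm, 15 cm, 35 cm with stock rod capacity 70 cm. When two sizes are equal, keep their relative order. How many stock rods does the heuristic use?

6

Sorted descending: 60, 55, 45, 40, 35, 35, 35, 30, 20, 15, 15, 10.
  60 → stock rod 1 (new)  [load 60/70]
  55 → stock rod 2 (new)  [load 55/70]
  45 → stock rod 3 (new)  [load 45/70]
  40 → stock rod 4 (new)  [load 40/70]
  35 → stock rod 5 (new)  [load 35/70]
  35 → stock rod 5  [load 70/70]
  35 → stock rod 6 (new)  [load 35/70]
  30 → stock rod 4  [load 70/70]
  20 → stock rod 3  [load 65/70]
  15 → stock rod 2  [load 70/70]
  15 → stock rod 6  [load 50/70]
  10 → stock rod 1  [load 70/70]
6 stock rods opened.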